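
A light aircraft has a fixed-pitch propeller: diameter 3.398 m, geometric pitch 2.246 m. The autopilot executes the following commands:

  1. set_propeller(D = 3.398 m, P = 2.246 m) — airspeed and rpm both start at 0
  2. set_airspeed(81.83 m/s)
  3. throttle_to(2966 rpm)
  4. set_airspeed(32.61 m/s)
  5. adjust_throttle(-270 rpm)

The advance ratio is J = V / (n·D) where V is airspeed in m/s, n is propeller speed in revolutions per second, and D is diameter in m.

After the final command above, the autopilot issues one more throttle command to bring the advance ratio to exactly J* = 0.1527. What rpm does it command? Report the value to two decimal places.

rpm = 3770.85

set_propeller: D = 3.398 m, P = 2.246 m (p = P/D = 0.660977); state ← (V=0, rpm=0)
set_airspeed(81.83): V ← 81.83 m/s
throttle_to(2966): rpm ← 2966
set_airspeed(32.61): V ← 32.61 m/s
adjust_throttle(-270): rpm ← 2966 -270 = 2696
final state: V = 32.61 m/s, rpm = 2696 → n = rpm/60 = 44.933333 rev/s
target J* = 0.1527; solve J* = V/(n·D) for n: n = V/(J*·D) = 32.61/(0.1527 × 3.398) = 62.847555 rev/s
rpm = 60·n = 3770.853304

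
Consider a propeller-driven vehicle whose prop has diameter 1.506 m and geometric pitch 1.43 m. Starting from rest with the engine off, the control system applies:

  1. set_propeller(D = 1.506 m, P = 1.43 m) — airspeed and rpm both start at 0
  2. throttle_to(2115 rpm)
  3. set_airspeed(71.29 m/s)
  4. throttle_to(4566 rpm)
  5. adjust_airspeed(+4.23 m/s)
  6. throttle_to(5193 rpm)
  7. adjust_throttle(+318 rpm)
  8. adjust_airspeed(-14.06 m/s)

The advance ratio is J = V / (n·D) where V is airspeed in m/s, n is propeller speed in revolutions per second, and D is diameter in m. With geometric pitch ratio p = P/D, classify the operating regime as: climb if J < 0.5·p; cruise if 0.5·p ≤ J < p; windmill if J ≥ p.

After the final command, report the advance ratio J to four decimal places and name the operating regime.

set_propeller: D = 1.506 m, P = 1.43 m (p = P/D = 0.949535); state ← (V=0, rpm=0)
throttle_to(2115): rpm ← 2115
set_airspeed(71.29): V ← 71.29 m/s
throttle_to(4566): rpm ← 4566
adjust_airspeed(+4.23): V ← 71.29 +4.23 = 75.52 m/s
throttle_to(5193): rpm ← 5193
adjust_throttle(+318): rpm ← 5193 +318 = 5511
adjust_airspeed(-14.06): V ← 75.52 -14.06 = 61.46 m/s
final state: V = 61.46 m/s, rpm = 5511 → n = rpm/60 = 91.850000 rev/s
J = V / (n·D) = 61.46 / (91.850000 × 1.506) = 0.444312
regime bands: climb J<0.4748 | cruise [0.4748, 0.9495) | windmill J≥0.9495
J = 0.4443 → climb

J = 0.4443, regime = climb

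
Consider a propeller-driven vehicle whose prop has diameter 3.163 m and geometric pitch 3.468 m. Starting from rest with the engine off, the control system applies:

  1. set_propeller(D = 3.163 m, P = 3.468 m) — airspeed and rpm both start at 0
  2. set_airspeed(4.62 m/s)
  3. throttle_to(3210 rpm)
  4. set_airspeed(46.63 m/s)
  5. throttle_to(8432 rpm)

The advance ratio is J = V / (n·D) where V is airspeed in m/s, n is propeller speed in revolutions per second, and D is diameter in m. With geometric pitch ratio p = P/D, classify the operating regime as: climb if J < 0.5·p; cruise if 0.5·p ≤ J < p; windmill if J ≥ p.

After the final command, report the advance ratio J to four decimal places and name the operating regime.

set_propeller: D = 3.163 m, P = 3.468 m (p = P/D = 1.096427); state ← (V=0, rpm=0)
set_airspeed(4.62): V ← 4.62 m/s
throttle_to(3210): rpm ← 3210
set_airspeed(46.63): V ← 46.63 m/s
throttle_to(8432): rpm ← 8432
final state: V = 46.63 m/s, rpm = 8432 → n = rpm/60 = 140.533333 rev/s
J = V / (n·D) = 46.63 / (140.533333 × 3.163) = 0.104903
regime bands: climb J<0.5482 | cruise [0.5482, 1.0964) | windmill J≥1.0964
J = 0.1049 → climb

J = 0.1049, regime = climb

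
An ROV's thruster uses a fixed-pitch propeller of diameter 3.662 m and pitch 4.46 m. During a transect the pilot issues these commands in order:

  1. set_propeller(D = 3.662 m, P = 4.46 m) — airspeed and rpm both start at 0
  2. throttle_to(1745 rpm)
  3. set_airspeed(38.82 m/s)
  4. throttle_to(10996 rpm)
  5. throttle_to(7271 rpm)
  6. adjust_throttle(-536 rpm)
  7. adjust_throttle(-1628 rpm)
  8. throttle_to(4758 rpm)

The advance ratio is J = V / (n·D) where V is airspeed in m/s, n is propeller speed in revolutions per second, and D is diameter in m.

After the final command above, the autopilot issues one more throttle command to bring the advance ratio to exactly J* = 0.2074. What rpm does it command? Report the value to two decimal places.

rpm = 3066.76

set_propeller: D = 3.662 m, P = 4.46 m (p = P/D = 1.217914); state ← (V=0, rpm=0)
throttle_to(1745): rpm ← 1745
set_airspeed(38.82): V ← 38.82 m/s
throttle_to(10996): rpm ← 10996
throttle_to(7271): rpm ← 7271
adjust_throttle(-536): rpm ← 7271 -536 = 6735
adjust_throttle(-1628): rpm ← 6735 -1628 = 5107
throttle_to(4758): rpm ← 4758
final state: V = 38.82 m/s, rpm = 4758 → n = rpm/60 = 79.300000 rev/s
target J* = 0.2074; solve J* = V/(n·D) for n: n = V/(J*·D) = 38.82/(0.2074 × 3.662) = 51.112655 rev/s
rpm = 60·n = 3066.759289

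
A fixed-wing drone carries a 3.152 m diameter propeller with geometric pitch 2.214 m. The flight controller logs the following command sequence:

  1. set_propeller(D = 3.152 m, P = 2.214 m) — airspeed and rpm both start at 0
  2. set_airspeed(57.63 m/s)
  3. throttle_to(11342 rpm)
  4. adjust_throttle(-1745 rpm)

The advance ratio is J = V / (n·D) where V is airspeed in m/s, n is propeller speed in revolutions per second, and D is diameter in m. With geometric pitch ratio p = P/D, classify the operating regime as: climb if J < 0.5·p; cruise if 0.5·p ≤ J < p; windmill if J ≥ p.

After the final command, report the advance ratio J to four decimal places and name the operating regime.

set_propeller: D = 3.152 m, P = 2.214 m (p = P/D = 0.702411); state ← (V=0, rpm=0)
set_airspeed(57.63): V ← 57.63 m/s
throttle_to(11342): rpm ← 11342
adjust_throttle(-1745): rpm ← 11342 -1745 = 9597
final state: V = 57.63 m/s, rpm = 9597 → n = rpm/60 = 159.950000 rev/s
J = V / (n·D) = 57.63 / (159.950000 × 3.152) = 0.114308
regime bands: climb J<0.3512 | cruise [0.3512, 0.7024) | windmill J≥0.7024
J = 0.1143 → climb

J = 0.1143, regime = climb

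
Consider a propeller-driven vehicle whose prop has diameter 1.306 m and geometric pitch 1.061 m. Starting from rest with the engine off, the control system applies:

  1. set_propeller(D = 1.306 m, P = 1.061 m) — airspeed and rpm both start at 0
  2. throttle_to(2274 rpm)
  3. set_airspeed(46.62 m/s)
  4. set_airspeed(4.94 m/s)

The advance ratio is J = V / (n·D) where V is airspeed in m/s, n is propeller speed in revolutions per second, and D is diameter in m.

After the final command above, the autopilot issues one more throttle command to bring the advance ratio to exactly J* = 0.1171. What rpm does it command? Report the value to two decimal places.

rpm = 1938.11

set_propeller: D = 1.306 m, P = 1.061 m (p = P/D = 0.812404); state ← (V=0, rpm=0)
throttle_to(2274): rpm ← 2274
set_airspeed(46.62): V ← 46.62 m/s
set_airspeed(4.94): V ← 4.94 m/s
final state: V = 4.94 m/s, rpm = 2274 → n = rpm/60 = 37.900000 rev/s
target J* = 0.1171; solve J* = V/(n·D) for n: n = V/(J*·D) = 4.94/(0.1171 × 1.306) = 32.301811 rev/s
rpm = 60·n = 1938.108683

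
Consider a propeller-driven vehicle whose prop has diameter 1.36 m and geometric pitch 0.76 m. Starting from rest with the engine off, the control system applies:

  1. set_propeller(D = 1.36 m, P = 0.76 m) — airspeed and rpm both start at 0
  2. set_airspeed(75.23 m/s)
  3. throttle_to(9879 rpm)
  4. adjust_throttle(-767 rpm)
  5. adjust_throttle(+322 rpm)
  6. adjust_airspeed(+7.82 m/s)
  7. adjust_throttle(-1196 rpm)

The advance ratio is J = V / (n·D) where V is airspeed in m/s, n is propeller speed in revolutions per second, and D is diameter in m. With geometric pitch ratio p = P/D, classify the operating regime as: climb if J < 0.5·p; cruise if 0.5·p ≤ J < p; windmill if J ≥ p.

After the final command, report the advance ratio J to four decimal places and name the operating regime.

set_propeller: D = 1.36 m, P = 0.76 m (p = P/D = 0.558824); state ← (V=0, rpm=0)
set_airspeed(75.23): V ← 75.23 m/s
throttle_to(9879): rpm ← 9879
adjust_throttle(-767): rpm ← 9879 -767 = 9112
adjust_throttle(+322): rpm ← 9112 +322 = 9434
adjust_airspeed(+7.82): V ← 75.23 +7.82 = 83.05 m/s
adjust_throttle(-1196): rpm ← 9434 -1196 = 8238
final state: V = 83.05 m/s, rpm = 8238 → n = rpm/60 = 137.300000 rev/s
J = V / (n·D) = 83.05 / (137.300000 × 1.36) = 0.444765
regime bands: climb J<0.2794 | cruise [0.2794, 0.5588) | windmill J≥0.5588
J = 0.4448 → cruise

J = 0.4448, regime = cruise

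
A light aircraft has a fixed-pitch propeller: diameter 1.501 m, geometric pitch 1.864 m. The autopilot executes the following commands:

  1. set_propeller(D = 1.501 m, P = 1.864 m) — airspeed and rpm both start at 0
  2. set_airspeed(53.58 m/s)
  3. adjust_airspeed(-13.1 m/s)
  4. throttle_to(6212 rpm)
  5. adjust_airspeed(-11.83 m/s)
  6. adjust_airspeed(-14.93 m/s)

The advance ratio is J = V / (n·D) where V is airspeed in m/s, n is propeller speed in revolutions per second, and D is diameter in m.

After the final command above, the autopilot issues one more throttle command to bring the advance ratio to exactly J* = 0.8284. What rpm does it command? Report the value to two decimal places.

set_propeller: D = 1.501 m, P = 1.864 m (p = P/D = 1.241839); state ← (V=0, rpm=0)
set_airspeed(53.58): V ← 53.58 m/s
adjust_airspeed(-13.1): V ← 53.58 -13.1 = 40.48 m/s
throttle_to(6212): rpm ← 6212
adjust_airspeed(-11.83): V ← 40.48 -11.83 = 28.65 m/s
adjust_airspeed(-14.93): V ← 28.65 -14.93 = 13.72 m/s
final state: V = 13.72 m/s, rpm = 6212 → n = rpm/60 = 103.533333 rev/s
target J* = 0.8284; solve J* = V/(n·D) for n: n = V/(J*·D) = 13.72/(0.8284 × 1.501) = 11.034009 rev/s
rpm = 60·n = 662.040532

rpm = 662.04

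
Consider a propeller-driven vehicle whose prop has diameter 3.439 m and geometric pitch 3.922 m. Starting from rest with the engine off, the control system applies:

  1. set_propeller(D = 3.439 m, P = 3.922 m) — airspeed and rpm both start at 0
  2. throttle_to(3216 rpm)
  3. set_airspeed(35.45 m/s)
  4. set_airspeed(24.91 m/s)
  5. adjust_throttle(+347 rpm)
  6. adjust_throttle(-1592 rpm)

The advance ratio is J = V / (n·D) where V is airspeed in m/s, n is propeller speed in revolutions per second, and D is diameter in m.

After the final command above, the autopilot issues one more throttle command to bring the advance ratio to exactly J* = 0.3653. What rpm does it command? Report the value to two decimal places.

rpm = 1189.72

set_propeller: D = 3.439 m, P = 3.922 m (p = P/D = 1.140448); state ← (V=0, rpm=0)
throttle_to(3216): rpm ← 3216
set_airspeed(35.45): V ← 35.45 m/s
set_airspeed(24.91): V ← 24.91 m/s
adjust_throttle(+347): rpm ← 3216 +347 = 3563
adjust_throttle(-1592): rpm ← 3563 -1592 = 1971
final state: V = 24.91 m/s, rpm = 1971 → n = rpm/60 = 32.850000 rev/s
target J* = 0.3653; solve J* = V/(n·D) for n: n = V/(J*·D) = 24.91/(0.3653 × 3.439) = 19.828592 rev/s
rpm = 60·n = 1189.715528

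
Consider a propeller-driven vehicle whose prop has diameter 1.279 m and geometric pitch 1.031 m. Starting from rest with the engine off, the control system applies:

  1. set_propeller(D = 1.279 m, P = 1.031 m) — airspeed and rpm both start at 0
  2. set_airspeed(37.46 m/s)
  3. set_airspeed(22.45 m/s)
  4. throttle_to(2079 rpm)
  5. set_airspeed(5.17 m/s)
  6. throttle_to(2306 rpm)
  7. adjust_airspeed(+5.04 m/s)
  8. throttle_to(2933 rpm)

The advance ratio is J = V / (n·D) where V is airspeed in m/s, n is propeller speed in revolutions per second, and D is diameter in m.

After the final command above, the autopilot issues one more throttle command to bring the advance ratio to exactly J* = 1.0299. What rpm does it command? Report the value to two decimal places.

rpm = 465.06

set_propeller: D = 1.279 m, P = 1.031 m (p = P/D = 0.806099); state ← (V=0, rpm=0)
set_airspeed(37.46): V ← 37.46 m/s
set_airspeed(22.45): V ← 22.45 m/s
throttle_to(2079): rpm ← 2079
set_airspeed(5.17): V ← 5.17 m/s
throttle_to(2306): rpm ← 2306
adjust_airspeed(+5.04): V ← 5.17 +5.04 = 10.21 m/s
throttle_to(2933): rpm ← 2933
final state: V = 10.21 m/s, rpm = 2933 → n = rpm/60 = 48.883333 rev/s
target J* = 1.0299; solve J* = V/(n·D) for n: n = V/(J*·D) = 10.21/(1.0299 × 1.279) = 7.751043 rev/s
rpm = 60·n = 465.062573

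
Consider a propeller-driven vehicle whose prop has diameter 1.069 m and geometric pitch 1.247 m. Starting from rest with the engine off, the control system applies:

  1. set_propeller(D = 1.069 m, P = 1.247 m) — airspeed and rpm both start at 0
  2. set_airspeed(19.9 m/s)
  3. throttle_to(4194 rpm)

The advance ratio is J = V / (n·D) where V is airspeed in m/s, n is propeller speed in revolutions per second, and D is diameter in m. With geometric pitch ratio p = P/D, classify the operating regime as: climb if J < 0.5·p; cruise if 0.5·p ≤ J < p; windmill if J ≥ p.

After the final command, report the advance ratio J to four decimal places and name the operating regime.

set_propeller: D = 1.069 m, P = 1.247 m (p = P/D = 1.166511); state ← (V=0, rpm=0)
set_airspeed(19.9): V ← 19.9 m/s
throttle_to(4194): rpm ← 4194
final state: V = 19.9 m/s, rpm = 4194 → n = rpm/60 = 69.900000 rev/s
J = V / (n·D) = 19.9 / (69.900000 × 1.069) = 0.266317
regime bands: climb J<0.5833 | cruise [0.5833, 1.1665) | windmill J≥1.1665
J = 0.2663 → climb

J = 0.2663, regime = climb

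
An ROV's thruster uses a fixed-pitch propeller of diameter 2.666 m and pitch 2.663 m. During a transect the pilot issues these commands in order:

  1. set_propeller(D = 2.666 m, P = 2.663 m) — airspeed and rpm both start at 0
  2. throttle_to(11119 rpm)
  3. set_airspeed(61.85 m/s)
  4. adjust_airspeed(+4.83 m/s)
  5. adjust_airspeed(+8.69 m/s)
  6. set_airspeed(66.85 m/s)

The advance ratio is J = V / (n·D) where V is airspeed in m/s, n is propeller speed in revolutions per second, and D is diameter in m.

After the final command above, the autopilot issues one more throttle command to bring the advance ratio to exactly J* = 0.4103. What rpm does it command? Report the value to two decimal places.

set_propeller: D = 2.666 m, P = 2.663 m (p = P/D = 0.998875); state ← (V=0, rpm=0)
throttle_to(11119): rpm ← 11119
set_airspeed(61.85): V ← 61.85 m/s
adjust_airspeed(+4.83): V ← 61.85 +4.83 = 66.68 m/s
adjust_airspeed(+8.69): V ← 66.68 +8.69 = 75.37 m/s
set_airspeed(66.85): V ← 66.85 m/s
final state: V = 66.85 m/s, rpm = 11119 → n = rpm/60 = 185.316667 rev/s
target J* = 0.4103; solve J* = V/(n·D) for n: n = V/(J*·D) = 66.85/(0.4103 × 2.666) = 61.113865 rev/s
rpm = 60·n = 3666.831892

rpm = 3666.83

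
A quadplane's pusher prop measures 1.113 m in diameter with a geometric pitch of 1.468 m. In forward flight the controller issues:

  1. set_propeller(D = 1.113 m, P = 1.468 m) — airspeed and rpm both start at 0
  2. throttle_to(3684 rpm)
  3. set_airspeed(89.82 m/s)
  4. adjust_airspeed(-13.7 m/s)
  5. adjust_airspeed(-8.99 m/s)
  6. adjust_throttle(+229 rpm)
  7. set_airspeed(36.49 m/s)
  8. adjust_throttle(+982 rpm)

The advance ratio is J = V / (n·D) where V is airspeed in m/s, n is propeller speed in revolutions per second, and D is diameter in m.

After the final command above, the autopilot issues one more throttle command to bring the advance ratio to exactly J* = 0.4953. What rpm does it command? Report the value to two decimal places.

rpm = 3971.56

set_propeller: D = 1.113 m, P = 1.468 m (p = P/D = 1.318958); state ← (V=0, rpm=0)
throttle_to(3684): rpm ← 3684
set_airspeed(89.82): V ← 89.82 m/s
adjust_airspeed(-13.7): V ← 89.82 -13.7 = 76.12 m/s
adjust_airspeed(-8.99): V ← 76.12 -8.99 = 67.13 m/s
adjust_throttle(+229): rpm ← 3684 +229 = 3913
set_airspeed(36.49): V ← 36.49 m/s
adjust_throttle(+982): rpm ← 3913 +982 = 4895
final state: V = 36.49 m/s, rpm = 4895 → n = rpm/60 = 81.583333 rev/s
target J* = 0.4953; solve J* = V/(n·D) for n: n = V/(J*·D) = 36.49/(0.4953 × 1.113) = 66.192742 rev/s
rpm = 60·n = 3971.564512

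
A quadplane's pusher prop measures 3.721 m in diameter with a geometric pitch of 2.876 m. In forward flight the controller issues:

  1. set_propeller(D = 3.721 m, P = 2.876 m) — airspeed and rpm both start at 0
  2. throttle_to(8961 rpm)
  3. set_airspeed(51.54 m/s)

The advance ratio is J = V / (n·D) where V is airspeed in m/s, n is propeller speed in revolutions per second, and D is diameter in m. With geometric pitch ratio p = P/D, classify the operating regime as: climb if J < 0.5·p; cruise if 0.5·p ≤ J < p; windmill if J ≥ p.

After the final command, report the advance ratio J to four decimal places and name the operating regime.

set_propeller: D = 3.721 m, P = 2.876 m (p = P/D = 0.772911); state ← (V=0, rpm=0)
throttle_to(8961): rpm ← 8961
set_airspeed(51.54): V ← 51.54 m/s
final state: V = 51.54 m/s, rpm = 8961 → n = rpm/60 = 149.350000 rev/s
J = V / (n·D) = 51.54 / (149.350000 × 3.721) = 0.092743
regime bands: climb J<0.3865 | cruise [0.3865, 0.7729) | windmill J≥0.7729
J = 0.0927 → climb

J = 0.0927, regime = climb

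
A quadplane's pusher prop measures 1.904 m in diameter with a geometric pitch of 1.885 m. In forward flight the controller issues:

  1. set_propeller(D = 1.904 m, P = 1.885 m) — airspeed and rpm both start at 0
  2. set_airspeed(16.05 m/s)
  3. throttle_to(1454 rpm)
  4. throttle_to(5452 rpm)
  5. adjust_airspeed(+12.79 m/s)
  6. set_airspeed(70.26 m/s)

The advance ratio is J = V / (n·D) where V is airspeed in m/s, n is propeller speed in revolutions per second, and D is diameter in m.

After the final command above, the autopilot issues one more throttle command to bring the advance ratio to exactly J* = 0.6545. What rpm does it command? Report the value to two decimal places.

rpm = 3382.85

set_propeller: D = 1.904 m, P = 1.885 m (p = P/D = 0.990021); state ← (V=0, rpm=0)
set_airspeed(16.05): V ← 16.05 m/s
throttle_to(1454): rpm ← 1454
throttle_to(5452): rpm ← 5452
adjust_airspeed(+12.79): V ← 16.05 +12.79 = 28.84 m/s
set_airspeed(70.26): V ← 70.26 m/s
final state: V = 70.26 m/s, rpm = 5452 → n = rpm/60 = 90.866667 rev/s
target J* = 0.6545; solve J* = V/(n·D) for n: n = V/(J*·D) = 70.26/(0.6545 × 1.904) = 56.380841 rev/s
rpm = 60·n = 3382.850466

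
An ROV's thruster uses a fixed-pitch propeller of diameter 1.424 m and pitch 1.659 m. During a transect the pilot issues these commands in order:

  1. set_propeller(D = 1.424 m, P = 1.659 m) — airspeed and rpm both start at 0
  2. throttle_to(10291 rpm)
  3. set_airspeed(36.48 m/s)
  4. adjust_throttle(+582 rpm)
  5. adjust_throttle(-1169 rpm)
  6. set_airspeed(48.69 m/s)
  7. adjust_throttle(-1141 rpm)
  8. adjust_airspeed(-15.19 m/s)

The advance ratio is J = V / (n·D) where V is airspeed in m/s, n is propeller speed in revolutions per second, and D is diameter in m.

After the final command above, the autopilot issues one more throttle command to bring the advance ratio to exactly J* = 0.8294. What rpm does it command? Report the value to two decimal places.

rpm = 1701.85

set_propeller: D = 1.424 m, P = 1.659 m (p = P/D = 1.165028); state ← (V=0, rpm=0)
throttle_to(10291): rpm ← 10291
set_airspeed(36.48): V ← 36.48 m/s
adjust_throttle(+582): rpm ← 10291 +582 = 10873
adjust_throttle(-1169): rpm ← 10873 -1169 = 9704
set_airspeed(48.69): V ← 48.69 m/s
adjust_throttle(-1141): rpm ← 9704 -1141 = 8563
adjust_airspeed(-15.19): V ← 48.69 -15.19 = 33.5 m/s
final state: V = 33.5 m/s, rpm = 8563 → n = rpm/60 = 142.716667 rev/s
target J* = 0.8294; solve J* = V/(n·D) for n: n = V/(J*·D) = 33.5/(0.8294 × 1.424) = 28.364216 rev/s
rpm = 60·n = 1701.852971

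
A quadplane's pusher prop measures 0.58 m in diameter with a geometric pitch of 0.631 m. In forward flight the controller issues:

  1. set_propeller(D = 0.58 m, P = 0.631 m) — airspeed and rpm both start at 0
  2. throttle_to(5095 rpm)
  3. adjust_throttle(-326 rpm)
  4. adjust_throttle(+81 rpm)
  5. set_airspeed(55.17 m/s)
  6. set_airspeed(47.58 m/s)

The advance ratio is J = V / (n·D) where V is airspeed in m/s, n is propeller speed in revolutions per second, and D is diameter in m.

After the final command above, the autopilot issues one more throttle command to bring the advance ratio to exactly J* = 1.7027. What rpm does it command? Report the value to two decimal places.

set_propeller: D = 0.58 m, P = 0.631 m (p = P/D = 1.087931); state ← (V=0, rpm=0)
throttle_to(5095): rpm ← 5095
adjust_throttle(-326): rpm ← 5095 -326 = 4769
adjust_throttle(+81): rpm ← 4769 +81 = 4850
set_airspeed(55.17): V ← 55.17 m/s
set_airspeed(47.58): V ← 47.58 m/s
final state: V = 47.58 m/s, rpm = 4850 → n = rpm/60 = 80.833333 rev/s
target J* = 1.7027; solve J* = V/(n·D) for n: n = V/(J*·D) = 47.58/(1.7027 × 0.58) = 48.179058 rev/s
rpm = 60·n = 2890.743505

rpm = 2890.74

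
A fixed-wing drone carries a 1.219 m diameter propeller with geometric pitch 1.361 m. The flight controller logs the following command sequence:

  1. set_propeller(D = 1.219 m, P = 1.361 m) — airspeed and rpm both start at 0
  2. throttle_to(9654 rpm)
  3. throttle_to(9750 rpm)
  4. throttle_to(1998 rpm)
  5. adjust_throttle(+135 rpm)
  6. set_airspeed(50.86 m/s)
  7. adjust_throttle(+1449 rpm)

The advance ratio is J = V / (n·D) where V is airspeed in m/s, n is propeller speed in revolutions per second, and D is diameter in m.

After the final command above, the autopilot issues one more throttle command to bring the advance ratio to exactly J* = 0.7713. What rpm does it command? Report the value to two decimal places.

rpm = 3245.64

set_propeller: D = 1.219 m, P = 1.361 m (p = P/D = 1.116489); state ← (V=0, rpm=0)
throttle_to(9654): rpm ← 9654
throttle_to(9750): rpm ← 9750
throttle_to(1998): rpm ← 1998
adjust_throttle(+135): rpm ← 1998 +135 = 2133
set_airspeed(50.86): V ← 50.86 m/s
adjust_throttle(+1449): rpm ← 2133 +1449 = 3582
final state: V = 50.86 m/s, rpm = 3582 → n = rpm/60 = 59.700000 rev/s
target J* = 0.7713; solve J* = V/(n·D) for n: n = V/(J*·D) = 50.86/(0.7713 × 1.219) = 54.094028 rev/s
rpm = 60·n = 3245.641660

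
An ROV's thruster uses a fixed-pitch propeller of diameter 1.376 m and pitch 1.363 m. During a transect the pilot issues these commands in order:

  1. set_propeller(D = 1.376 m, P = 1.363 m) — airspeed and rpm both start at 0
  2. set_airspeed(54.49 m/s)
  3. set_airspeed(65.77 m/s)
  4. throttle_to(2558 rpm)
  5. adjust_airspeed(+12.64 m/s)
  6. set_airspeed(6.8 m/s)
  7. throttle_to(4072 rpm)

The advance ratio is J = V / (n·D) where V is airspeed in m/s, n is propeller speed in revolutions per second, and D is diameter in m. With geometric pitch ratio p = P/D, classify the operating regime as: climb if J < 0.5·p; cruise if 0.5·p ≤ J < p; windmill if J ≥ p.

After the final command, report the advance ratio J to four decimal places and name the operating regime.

J = 0.0728, regime = climb

set_propeller: D = 1.376 m, P = 1.363 m (p = P/D = 0.990552); state ← (V=0, rpm=0)
set_airspeed(54.49): V ← 54.49 m/s
set_airspeed(65.77): V ← 65.77 m/s
throttle_to(2558): rpm ← 2558
adjust_airspeed(+12.64): V ← 65.77 +12.64 = 78.41 m/s
set_airspeed(6.8): V ← 6.8 m/s
throttle_to(4072): rpm ← 4072
final state: V = 6.8 m/s, rpm = 4072 → n = rpm/60 = 67.866667 rev/s
J = V / (n·D) = 6.8 / (67.866667 × 1.376) = 0.072817
regime bands: climb J<0.4953 | cruise [0.4953, 0.9906) | windmill J≥0.9906
J = 0.0728 → climb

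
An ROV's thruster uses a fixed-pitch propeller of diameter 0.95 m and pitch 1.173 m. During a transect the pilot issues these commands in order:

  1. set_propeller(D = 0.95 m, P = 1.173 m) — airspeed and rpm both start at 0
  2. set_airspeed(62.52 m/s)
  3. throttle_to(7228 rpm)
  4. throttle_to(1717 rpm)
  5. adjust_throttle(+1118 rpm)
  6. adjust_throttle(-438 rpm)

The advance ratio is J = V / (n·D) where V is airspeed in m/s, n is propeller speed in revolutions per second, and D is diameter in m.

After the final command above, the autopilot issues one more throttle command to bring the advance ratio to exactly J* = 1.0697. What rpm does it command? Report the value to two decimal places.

rpm = 3691.34

set_propeller: D = 0.95 m, P = 1.173 m (p = P/D = 1.234737); state ← (V=0, rpm=0)
set_airspeed(62.52): V ← 62.52 m/s
throttle_to(7228): rpm ← 7228
throttle_to(1717): rpm ← 1717
adjust_throttle(+1118): rpm ← 1717 +1118 = 2835
adjust_throttle(-438): rpm ← 2835 -438 = 2397
final state: V = 62.52 m/s, rpm = 2397 → n = rpm/60 = 39.950000 rev/s
target J* = 1.0697; solve J* = V/(n·D) for n: n = V/(J*·D) = 62.52/(1.0697 × 0.95) = 61.522414 rev/s
rpm = 60·n = 3691.344843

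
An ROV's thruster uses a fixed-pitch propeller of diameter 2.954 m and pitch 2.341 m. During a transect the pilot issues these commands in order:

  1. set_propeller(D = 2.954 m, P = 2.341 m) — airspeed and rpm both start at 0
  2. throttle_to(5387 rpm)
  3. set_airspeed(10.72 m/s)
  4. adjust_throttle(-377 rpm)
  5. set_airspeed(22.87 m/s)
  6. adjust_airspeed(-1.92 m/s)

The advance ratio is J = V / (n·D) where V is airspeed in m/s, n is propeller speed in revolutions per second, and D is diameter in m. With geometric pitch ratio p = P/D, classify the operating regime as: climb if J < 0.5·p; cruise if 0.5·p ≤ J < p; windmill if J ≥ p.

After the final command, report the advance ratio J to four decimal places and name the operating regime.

set_propeller: D = 2.954 m, P = 2.341 m (p = P/D = 0.792485); state ← (V=0, rpm=0)
throttle_to(5387): rpm ← 5387
set_airspeed(10.72): V ← 10.72 m/s
adjust_throttle(-377): rpm ← 5387 -377 = 5010
set_airspeed(22.87): V ← 22.87 m/s
adjust_airspeed(-1.92): V ← 22.87 -1.92 = 20.95 m/s
final state: V = 20.95 m/s, rpm = 5010 → n = rpm/60 = 83.500000 rev/s
J = V / (n·D) = 20.95 / (83.500000 × 2.954) = 0.084935
regime bands: climb J<0.3962 | cruise [0.3962, 0.7925) | windmill J≥0.7925
J = 0.0849 → climb

J = 0.0849, regime = climb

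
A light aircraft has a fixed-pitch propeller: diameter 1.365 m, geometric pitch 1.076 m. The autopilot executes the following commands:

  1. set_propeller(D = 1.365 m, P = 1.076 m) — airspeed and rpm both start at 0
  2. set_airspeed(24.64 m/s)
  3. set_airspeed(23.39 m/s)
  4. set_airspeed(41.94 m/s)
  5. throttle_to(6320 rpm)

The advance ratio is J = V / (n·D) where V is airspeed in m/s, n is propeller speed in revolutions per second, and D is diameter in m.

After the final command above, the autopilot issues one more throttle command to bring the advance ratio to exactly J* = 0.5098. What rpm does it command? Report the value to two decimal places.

rpm = 3616.16

set_propeller: D = 1.365 m, P = 1.076 m (p = P/D = 0.788278); state ← (V=0, rpm=0)
set_airspeed(24.64): V ← 24.64 m/s
set_airspeed(23.39): V ← 23.39 m/s
set_airspeed(41.94): V ← 41.94 m/s
throttle_to(6320): rpm ← 6320
final state: V = 41.94 m/s, rpm = 6320 → n = rpm/60 = 105.333333 rev/s
target J* = 0.5098; solve J* = V/(n·D) for n: n = V/(J*·D) = 41.94/(0.5098 × 1.365) = 60.269272 rev/s
rpm = 60·n = 3616.156303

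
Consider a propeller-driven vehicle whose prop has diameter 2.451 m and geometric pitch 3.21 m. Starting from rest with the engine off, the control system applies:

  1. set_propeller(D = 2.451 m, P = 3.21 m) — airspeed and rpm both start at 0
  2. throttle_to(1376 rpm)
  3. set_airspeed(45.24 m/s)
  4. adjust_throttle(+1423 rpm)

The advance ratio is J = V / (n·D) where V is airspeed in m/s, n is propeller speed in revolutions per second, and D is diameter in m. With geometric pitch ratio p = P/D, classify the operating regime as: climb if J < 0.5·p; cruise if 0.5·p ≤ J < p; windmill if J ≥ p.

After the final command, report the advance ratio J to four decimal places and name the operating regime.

J = 0.3957, regime = climb

set_propeller: D = 2.451 m, P = 3.21 m (p = P/D = 1.309670); state ← (V=0, rpm=0)
throttle_to(1376): rpm ← 1376
set_airspeed(45.24): V ← 45.24 m/s
adjust_throttle(+1423): rpm ← 1376 +1423 = 2799
final state: V = 45.24 m/s, rpm = 2799 → n = rpm/60 = 46.650000 rev/s
J = V / (n·D) = 45.24 / (46.650000 × 2.451) = 0.395665
regime bands: climb J<0.6548 | cruise [0.6548, 1.3097) | windmill J≥1.3097
J = 0.3957 → climb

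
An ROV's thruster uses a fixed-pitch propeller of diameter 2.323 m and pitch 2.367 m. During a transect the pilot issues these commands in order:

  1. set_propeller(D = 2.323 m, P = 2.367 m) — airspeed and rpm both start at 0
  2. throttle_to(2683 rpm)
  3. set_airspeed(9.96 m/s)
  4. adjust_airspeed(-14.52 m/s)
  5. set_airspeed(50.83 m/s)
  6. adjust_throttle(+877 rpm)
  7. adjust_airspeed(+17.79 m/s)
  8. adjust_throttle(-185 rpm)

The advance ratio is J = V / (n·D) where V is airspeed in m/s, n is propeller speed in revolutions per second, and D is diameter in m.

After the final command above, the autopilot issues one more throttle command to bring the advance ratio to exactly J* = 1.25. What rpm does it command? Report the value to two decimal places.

rpm = 1417.89

set_propeller: D = 2.323 m, P = 2.367 m (p = P/D = 1.018941); state ← (V=0, rpm=0)
throttle_to(2683): rpm ← 2683
set_airspeed(9.96): V ← 9.96 m/s
adjust_airspeed(-14.52): V ← 9.96 -14.52 = -4.56 m/s
set_airspeed(50.83): V ← 50.83 m/s
adjust_throttle(+877): rpm ← 2683 +877 = 3560
adjust_airspeed(+17.79): V ← 50.83 +17.79 = 68.62 m/s
adjust_throttle(-185): rpm ← 3560 -185 = 3375
final state: V = 68.62 m/s, rpm = 3375 → n = rpm/60 = 56.250000 rev/s
target J* = 1.25; solve J* = V/(n·D) for n: n = V/(J*·D) = 68.62/(1.25 × 2.323) = 23.631511 rev/s
rpm = 60·n = 1417.890659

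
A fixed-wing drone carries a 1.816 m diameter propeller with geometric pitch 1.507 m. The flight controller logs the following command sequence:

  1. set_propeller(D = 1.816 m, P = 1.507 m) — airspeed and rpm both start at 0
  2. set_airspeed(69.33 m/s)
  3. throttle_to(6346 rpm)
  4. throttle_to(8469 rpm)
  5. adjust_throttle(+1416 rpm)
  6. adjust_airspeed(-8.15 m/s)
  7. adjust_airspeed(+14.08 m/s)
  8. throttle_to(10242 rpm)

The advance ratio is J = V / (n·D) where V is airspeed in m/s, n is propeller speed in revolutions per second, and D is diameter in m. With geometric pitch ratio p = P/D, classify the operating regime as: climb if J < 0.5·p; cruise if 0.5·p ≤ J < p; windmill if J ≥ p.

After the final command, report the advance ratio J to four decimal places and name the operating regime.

set_propeller: D = 1.816 m, P = 1.507 m (p = P/D = 0.829846); state ← (V=0, rpm=0)
set_airspeed(69.33): V ← 69.33 m/s
throttle_to(6346): rpm ← 6346
throttle_to(8469): rpm ← 8469
adjust_throttle(+1416): rpm ← 8469 +1416 = 9885
adjust_airspeed(-8.15): V ← 69.33 -8.15 = 61.18 m/s
adjust_airspeed(+14.08): V ← 61.18 +14.08 = 75.26 m/s
throttle_to(10242): rpm ← 10242
final state: V = 75.26 m/s, rpm = 10242 → n = rpm/60 = 170.700000 rev/s
J = V / (n·D) = 75.26 / (170.700000 × 1.816) = 0.242781
regime bands: climb J<0.4149 | cruise [0.4149, 0.8298) | windmill J≥0.8298
J = 0.2428 → climb

J = 0.2428, regime = climb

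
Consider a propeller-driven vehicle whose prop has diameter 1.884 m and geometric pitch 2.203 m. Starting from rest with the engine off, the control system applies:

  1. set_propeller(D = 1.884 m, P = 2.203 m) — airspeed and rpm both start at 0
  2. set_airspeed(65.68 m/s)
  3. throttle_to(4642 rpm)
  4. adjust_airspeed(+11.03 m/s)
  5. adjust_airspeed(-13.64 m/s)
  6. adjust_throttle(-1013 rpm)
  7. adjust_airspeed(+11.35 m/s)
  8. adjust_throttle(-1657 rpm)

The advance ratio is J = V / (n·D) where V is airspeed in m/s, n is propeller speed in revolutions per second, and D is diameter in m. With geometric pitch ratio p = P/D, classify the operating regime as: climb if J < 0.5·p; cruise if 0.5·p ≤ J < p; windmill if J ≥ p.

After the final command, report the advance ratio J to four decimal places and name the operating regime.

set_propeller: D = 1.884 m, P = 2.203 m (p = P/D = 1.169321); state ← (V=0, rpm=0)
set_airspeed(65.68): V ← 65.68 m/s
throttle_to(4642): rpm ← 4642
adjust_airspeed(+11.03): V ← 65.68 +11.03 = 76.71 m/s
adjust_airspeed(-13.64): V ← 76.71 -13.64 = 63.07 m/s
adjust_throttle(-1013): rpm ← 4642 -1013 = 3629
adjust_airspeed(+11.35): V ← 63.07 +11.35 = 74.42 m/s
adjust_throttle(-1657): rpm ← 3629 -1657 = 1972
final state: V = 74.42 m/s, rpm = 1972 → n = rpm/60 = 32.866667 rev/s
J = V / (n·D) = 74.42 / (32.866667 × 1.884) = 1.201858
regime bands: climb J<0.5847 | cruise [0.5847, 1.1693) | windmill J≥1.1693
J = 1.2019 → windmill

J = 1.2019, regime = windmill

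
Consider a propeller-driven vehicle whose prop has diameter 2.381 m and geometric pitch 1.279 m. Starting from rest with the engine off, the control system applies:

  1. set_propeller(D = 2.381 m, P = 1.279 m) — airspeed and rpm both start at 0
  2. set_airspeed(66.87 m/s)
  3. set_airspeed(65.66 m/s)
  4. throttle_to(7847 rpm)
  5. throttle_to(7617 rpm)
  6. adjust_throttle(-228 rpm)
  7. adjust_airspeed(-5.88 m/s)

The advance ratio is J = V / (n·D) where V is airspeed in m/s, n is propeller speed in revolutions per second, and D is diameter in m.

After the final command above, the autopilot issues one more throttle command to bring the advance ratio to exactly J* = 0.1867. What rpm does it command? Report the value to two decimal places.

rpm = 8068.70

set_propeller: D = 2.381 m, P = 1.279 m (p = P/D = 0.537169); state ← (V=0, rpm=0)
set_airspeed(66.87): V ← 66.87 m/s
set_airspeed(65.66): V ← 65.66 m/s
throttle_to(7847): rpm ← 7847
throttle_to(7617): rpm ← 7617
adjust_throttle(-228): rpm ← 7617 -228 = 7389
adjust_airspeed(-5.88): V ← 65.66 -5.88 = 59.78 m/s
final state: V = 59.78 m/s, rpm = 7389 → n = rpm/60 = 123.150000 rev/s
target J* = 0.1867; solve J* = V/(n·D) for n: n = V/(J*·D) = 59.78/(0.1867 × 2.381) = 134.478296 rev/s
rpm = 60·n = 8068.697758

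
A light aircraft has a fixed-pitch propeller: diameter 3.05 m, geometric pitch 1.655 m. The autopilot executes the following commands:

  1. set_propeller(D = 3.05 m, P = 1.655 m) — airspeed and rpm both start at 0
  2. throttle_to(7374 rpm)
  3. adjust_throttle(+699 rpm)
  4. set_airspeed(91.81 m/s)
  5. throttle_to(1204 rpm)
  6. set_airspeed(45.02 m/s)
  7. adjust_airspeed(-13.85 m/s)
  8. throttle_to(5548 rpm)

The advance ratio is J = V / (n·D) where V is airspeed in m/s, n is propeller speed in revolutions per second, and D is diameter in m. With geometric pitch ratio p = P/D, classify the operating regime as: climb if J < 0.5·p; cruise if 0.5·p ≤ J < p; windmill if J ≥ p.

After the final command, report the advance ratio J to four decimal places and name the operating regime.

set_propeller: D = 3.05 m, P = 1.655 m (p = P/D = 0.542623); state ← (V=0, rpm=0)
throttle_to(7374): rpm ← 7374
adjust_throttle(+699): rpm ← 7374 +699 = 8073
set_airspeed(91.81): V ← 91.81 m/s
throttle_to(1204): rpm ← 1204
set_airspeed(45.02): V ← 45.02 m/s
adjust_airspeed(-13.85): V ← 45.02 -13.85 = 31.17 m/s
throttle_to(5548): rpm ← 5548
final state: V = 31.17 m/s, rpm = 5548 → n = rpm/60 = 92.466667 rev/s
J = V / (n·D) = 31.17 / (92.466667 × 3.05) = 0.110523
regime bands: climb J<0.2713 | cruise [0.2713, 0.5426) | windmill J≥0.5426
J = 0.1105 → climb

J = 0.1105, regime = climb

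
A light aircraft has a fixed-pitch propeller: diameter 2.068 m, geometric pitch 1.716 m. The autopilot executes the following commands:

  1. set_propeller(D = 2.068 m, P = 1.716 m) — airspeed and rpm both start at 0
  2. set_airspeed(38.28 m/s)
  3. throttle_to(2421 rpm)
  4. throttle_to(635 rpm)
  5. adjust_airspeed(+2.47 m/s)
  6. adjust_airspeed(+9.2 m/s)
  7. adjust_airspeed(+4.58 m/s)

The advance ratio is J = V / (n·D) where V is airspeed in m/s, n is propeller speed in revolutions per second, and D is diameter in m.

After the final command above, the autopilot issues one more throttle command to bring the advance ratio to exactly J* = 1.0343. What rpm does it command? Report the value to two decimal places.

set_propeller: D = 2.068 m, P = 1.716 m (p = P/D = 0.829787); state ← (V=0, rpm=0)
set_airspeed(38.28): V ← 38.28 m/s
throttle_to(2421): rpm ← 2421
throttle_to(635): rpm ← 635
adjust_airspeed(+2.47): V ← 38.28 +2.47 = 40.75 m/s
adjust_airspeed(+9.2): V ← 40.75 +9.2 = 49.95 m/s
adjust_airspeed(+4.58): V ← 49.95 +4.58 = 54.53 m/s
final state: V = 54.53 m/s, rpm = 635 → n = rpm/60 = 10.583333 rev/s
target J* = 1.0343; solve J* = V/(n·D) for n: n = V/(J*·D) = 54.53/(1.0343 × 2.068) = 25.494027 rev/s
rpm = 60·n = 1529.641610

rpm = 1529.64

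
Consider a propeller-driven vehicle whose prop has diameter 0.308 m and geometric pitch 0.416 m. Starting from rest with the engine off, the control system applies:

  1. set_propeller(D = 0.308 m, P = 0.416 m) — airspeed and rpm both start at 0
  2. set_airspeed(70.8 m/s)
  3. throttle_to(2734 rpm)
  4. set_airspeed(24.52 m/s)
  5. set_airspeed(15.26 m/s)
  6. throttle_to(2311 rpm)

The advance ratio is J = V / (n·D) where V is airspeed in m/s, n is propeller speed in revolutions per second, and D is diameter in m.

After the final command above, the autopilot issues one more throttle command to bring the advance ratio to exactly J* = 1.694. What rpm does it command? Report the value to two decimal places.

set_propeller: D = 0.308 m, P = 0.416 m (p = P/D = 1.350649); state ← (V=0, rpm=0)
set_airspeed(70.8): V ← 70.8 m/s
throttle_to(2734): rpm ← 2734
set_airspeed(24.52): V ← 24.52 m/s
set_airspeed(15.26): V ← 15.26 m/s
throttle_to(2311): rpm ← 2311
final state: V = 15.26 m/s, rpm = 2311 → n = rpm/60 = 38.516667 rev/s
target J* = 1.694; solve J* = V/(n·D) for n: n = V/(J*·D) = 15.26/(1.694 × 0.308) = 29.247612 rev/s
rpm = 60·n = 1754.856714

rpm = 1754.86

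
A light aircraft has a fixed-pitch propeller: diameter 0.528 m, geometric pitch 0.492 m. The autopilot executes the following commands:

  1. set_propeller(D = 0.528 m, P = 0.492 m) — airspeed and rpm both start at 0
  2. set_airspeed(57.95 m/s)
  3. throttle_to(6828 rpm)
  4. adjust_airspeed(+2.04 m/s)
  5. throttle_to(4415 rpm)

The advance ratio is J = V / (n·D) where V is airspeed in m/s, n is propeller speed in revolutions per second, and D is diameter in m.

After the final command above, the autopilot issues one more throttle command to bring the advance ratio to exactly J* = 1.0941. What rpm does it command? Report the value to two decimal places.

rpm = 6230.73

set_propeller: D = 0.528 m, P = 0.492 m (p = P/D = 0.931818); state ← (V=0, rpm=0)
set_airspeed(57.95): V ← 57.95 m/s
throttle_to(6828): rpm ← 6828
adjust_airspeed(+2.04): V ← 57.95 +2.04 = 59.99 m/s
throttle_to(4415): rpm ← 4415
final state: V = 59.99 m/s, rpm = 4415 → n = rpm/60 = 73.583333 rev/s
target J* = 1.0941; solve J* = V/(n·D) for n: n = V/(J*·D) = 59.99/(1.0941 × 0.528) = 103.845557 rev/s
rpm = 60·n = 6230.733438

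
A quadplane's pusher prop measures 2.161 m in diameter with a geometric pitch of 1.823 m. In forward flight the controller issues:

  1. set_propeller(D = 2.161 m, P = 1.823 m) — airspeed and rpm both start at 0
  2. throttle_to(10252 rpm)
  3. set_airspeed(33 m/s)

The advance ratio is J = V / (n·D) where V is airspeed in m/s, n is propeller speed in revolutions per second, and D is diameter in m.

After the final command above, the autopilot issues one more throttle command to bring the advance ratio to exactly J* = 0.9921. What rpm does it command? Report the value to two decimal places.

set_propeller: D = 2.161 m, P = 1.823 m (p = P/D = 0.843591); state ← (V=0, rpm=0)
throttle_to(10252): rpm ← 10252
set_airspeed(33): V ← 33 m/s
final state: V = 33 m/s, rpm = 10252 → n = rpm/60 = 170.866667 rev/s
target J* = 0.9921; solve J* = V/(n·D) for n: n = V/(J*·D) = 33/(0.9921 × 2.161) = 15.392307 rev/s
rpm = 60·n = 923.538434

rpm = 923.54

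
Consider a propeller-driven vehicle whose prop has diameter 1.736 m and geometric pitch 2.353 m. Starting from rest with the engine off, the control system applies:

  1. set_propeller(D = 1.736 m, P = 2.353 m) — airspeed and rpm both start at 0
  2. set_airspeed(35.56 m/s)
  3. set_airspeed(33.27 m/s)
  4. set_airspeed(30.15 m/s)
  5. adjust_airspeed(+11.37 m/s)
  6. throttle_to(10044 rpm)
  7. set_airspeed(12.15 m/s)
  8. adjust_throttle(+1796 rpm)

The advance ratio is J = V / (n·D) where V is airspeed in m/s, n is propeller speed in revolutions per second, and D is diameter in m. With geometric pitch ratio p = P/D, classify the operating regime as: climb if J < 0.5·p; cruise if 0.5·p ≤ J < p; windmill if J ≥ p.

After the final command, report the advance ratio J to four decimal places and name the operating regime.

J = 0.0355, regime = climb

set_propeller: D = 1.736 m, P = 2.353 m (p = P/D = 1.355415); state ← (V=0, rpm=0)
set_airspeed(35.56): V ← 35.56 m/s
set_airspeed(33.27): V ← 33.27 m/s
set_airspeed(30.15): V ← 30.15 m/s
adjust_airspeed(+11.37): V ← 30.15 +11.37 = 41.52 m/s
throttle_to(10044): rpm ← 10044
set_airspeed(12.15): V ← 12.15 m/s
adjust_throttle(+1796): rpm ← 10044 +1796 = 11840
final state: V = 12.15 m/s, rpm = 11840 → n = rpm/60 = 197.333333 rev/s
J = V / (n·D) = 12.15 / (197.333333 × 1.736) = 0.035467
regime bands: climb J<0.6777 | cruise [0.6777, 1.3554) | windmill J≥1.3554
J = 0.0355 → climb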